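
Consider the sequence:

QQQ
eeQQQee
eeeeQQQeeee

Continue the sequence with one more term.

Each term wraps the previous one in ee on the left and ee on the right.
Applying this once more to eeeeQQQeeee:

eeeeeeQQQeeeeee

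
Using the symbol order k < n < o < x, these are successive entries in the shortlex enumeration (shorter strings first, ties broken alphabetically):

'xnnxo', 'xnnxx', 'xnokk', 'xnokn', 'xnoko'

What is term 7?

Stepping forward 2 times from xnoko: xnoko → xnokx, then the target.

xnonk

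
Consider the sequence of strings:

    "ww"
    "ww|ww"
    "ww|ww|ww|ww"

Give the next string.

s(k+1) = s(k)·|·s(k) — each term doubles the last with '|' between the halves.
One more doubling of ww|ww|ww|ww gives the answer.

ww|ww|ww|ww|ww|ww|ww|ww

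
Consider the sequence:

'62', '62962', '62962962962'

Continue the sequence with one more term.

Every step duplicates the string with '9' between the halves.
One more doubling of 62962962962 gives the answer.

62962962962962962962962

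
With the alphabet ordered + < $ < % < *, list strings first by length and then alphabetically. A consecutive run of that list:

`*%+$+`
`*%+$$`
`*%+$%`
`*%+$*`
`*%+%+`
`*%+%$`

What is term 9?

*%+*+

Stepping forward 3 times from *%+%$: *%+%$ → *%+%% → *%+%*, then the target.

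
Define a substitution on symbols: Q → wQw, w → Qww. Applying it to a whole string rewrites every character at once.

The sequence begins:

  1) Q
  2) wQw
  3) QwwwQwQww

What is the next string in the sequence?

wQwQwwQwwQwwwQwQwwwQwQwwQww

Rewriting each symbol of QwwwQwQww: Q→wQw, w→Qww, w→Qww, w→Qww, Q→wQw, w→Qww, Q→wQw, w→Qww, w→Qww, which concatenates to wQw Qww Qww Qww wQw Qww wQw Qww Qww.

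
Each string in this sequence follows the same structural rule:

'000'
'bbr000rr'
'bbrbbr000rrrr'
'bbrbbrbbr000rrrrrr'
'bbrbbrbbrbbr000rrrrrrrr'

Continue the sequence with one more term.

bbrbbrbbrbbrbbr000rrrrrrrrrr

Each term wraps the previous one in bbr on the left and rr on the right.
So the next term is bbr·bbrbbrbbrbbr000rrrrrrrr·rr.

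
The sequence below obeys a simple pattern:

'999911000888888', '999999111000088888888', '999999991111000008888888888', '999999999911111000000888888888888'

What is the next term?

Each string has the form 9^{2n} 1^{n} 0^{n+1} 8^{2n+2}, where the shown terms are n = 2, 3, 4, 5.
At n = 6 the blocks have lengths 12, 6, 7, 14.

999999999999111111000000088888888888888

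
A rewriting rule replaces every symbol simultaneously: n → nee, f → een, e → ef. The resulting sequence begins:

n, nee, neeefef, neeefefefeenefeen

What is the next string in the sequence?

neeefefefeenefeenefeenefefneeefeenefefnee

φ(neeefefefeenefeen) expands symbol-by-symbol to nee ef ef ef een ef een ef een ef ef nee ef een ef ef nee; joining the 17 pieces gives the next term.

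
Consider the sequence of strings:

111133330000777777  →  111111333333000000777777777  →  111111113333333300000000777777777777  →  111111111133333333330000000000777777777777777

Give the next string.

Reading off run lengths: 1 runs 4, 6, 8, 10; 3 runs 4, 6, 8, 10; 0 runs 4, 6, 8, 10; 7 runs 6, 9, 12, 15 — each is linear in n, where the shown terms are n = 2, 3, 4, 5.
Setting n = 6 gives 12, 12, 12, 18 characters in each block.

111111111111333333333333000000000000777777777777777777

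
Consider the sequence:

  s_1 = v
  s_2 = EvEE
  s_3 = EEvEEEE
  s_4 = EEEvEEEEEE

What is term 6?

EEEEEvEEEEEEEEEE

Each term wraps the previous one in E on the left and EE on the right.
From EEEvEEEEEE, 2 further steps: EEEvEEEEEE → EEEEvEEEEEEEE → (answer).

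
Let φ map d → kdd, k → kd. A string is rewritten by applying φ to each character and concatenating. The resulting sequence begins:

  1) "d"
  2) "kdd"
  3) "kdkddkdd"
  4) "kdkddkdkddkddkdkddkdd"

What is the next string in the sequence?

Replace each of the 21 characters of kdkddkdkddkddkdkddkdd in place — kd kdd kd kdd kdd kd kdd kd kdd kdd kd kdd kdd kd kdd kd kdd kdd kd kdd kdd — and concatenate.

kdkddkdkddkddkdkddkdkddkddkdkddkddkdkddkdkddkddkdkddkdd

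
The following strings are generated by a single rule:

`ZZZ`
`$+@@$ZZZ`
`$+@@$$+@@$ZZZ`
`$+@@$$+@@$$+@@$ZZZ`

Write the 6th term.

$+@@$$+@@$$+@@$$+@@$$+@@$ZZZ

Each term is the previous one with $+@@$ prepended.
From $+@@$$+@@$$+@@$ZZZ, 2 further steps: $+@@$$+@@$$+@@$ZZZ → $+@@$$+@@$$+@@$$+@@$ZZZ → (answer).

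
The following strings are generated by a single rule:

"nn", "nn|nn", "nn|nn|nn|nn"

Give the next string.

Every step duplicates the string with '|' between the halves.
Doubling nn|nn|nn|nn with '|' between the halves:

nn|nn|nn|nn|nn|nn|nn|nn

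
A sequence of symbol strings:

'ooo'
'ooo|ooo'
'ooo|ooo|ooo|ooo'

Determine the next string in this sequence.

ooo|ooo|ooo|ooo|ooo|ooo|ooo|ooo

Each string is two copies of the previous one joined by '|'.
One more doubling of ooo|ooo|ooo|ooo gives the answer.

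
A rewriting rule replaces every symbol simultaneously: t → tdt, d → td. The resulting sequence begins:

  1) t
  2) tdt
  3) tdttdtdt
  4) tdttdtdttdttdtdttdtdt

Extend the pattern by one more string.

φ(tdttdtdttdttdtdttdtdt) expands symbol-by-symbol to tdt td tdt tdt td tdt td tdt tdt td tdt tdt td tdt td tdt tdt td tdt td tdt; joining the 21 pieces gives the next term.

tdttdtdttdttdtdttdtdttdttdtdttdttdtdttdtdttdttdtdttdtdt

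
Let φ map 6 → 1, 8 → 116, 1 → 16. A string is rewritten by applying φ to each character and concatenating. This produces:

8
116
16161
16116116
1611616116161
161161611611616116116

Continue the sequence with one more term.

Applying the rule to each of the 21 symbols of 161161611611616116116 gives the pieces 16 1 16 16 1 16 1 16 16 1 16 16 1 16 1 16 16 1 16 16 1, which concatenate to the answer.

1611616116116161161611611616116161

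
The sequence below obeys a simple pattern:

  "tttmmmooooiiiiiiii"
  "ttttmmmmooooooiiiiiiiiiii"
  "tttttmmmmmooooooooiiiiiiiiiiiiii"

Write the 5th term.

Reading off run lengths: t runs 3, 4, 5; m runs 3, 4, 5; o runs 4, 6, 8; i runs 8, 11, 14 — each is linear in n, where the shown terms are n = 2, 3, 4.
For term 5, n = 6, so the run lengths are 7, 7, 12, 20.

tttttttmmmmmmmooooooooooooiiiiiiiiiiiiiiiiiiii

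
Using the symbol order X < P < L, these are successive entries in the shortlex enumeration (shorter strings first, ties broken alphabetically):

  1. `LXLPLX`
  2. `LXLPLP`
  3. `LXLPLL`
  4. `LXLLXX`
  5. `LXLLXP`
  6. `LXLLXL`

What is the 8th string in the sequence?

LXLLPP

Continuing the enumeration 2 steps past LXLLXL: LXLLXL → LXLLPX → (answer).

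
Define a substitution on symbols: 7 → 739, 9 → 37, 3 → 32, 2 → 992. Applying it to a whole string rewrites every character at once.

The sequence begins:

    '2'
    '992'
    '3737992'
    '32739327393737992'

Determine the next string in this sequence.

32992739323732992739323732739327393737992

φ(32739327393737992) expands symbol-by-symbol to 32 992 739 32 37 32 992 739 32 37 32 739 32 739 37 37 992; joining the 17 pieces gives the next term.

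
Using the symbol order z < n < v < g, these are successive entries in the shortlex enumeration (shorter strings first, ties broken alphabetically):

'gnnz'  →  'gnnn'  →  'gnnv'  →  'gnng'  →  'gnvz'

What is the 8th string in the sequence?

Continuing the enumeration 3 steps past gnvz: gnvz → gnvn → gnvv → (answer).

gnvg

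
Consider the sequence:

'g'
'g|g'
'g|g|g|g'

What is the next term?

Every step duplicates the string with '|' between the halves.
Doubling g|g|g|g with '|' between the halves:

g|g|g|g|g|g|g|g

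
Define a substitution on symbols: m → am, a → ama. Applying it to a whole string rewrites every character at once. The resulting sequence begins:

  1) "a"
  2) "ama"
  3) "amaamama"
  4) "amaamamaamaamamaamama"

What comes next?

Replace each of the 21 characters of amaamamaamaamamaamama in place — ama am ama ama am ama am ama ama am ama ama am ama am ama ama am ama am ama — and concatenate.

amaamamaamaamamaamamaamaamamaamaamamaamamaamaamamaamama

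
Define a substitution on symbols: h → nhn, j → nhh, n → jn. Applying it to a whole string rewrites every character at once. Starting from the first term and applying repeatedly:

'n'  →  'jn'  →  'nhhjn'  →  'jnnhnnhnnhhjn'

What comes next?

Applying the rule to each of the 13 symbols of jnnhnnhnnhhjn gives the pieces nhh jn jn nhn jn jn nhn jn jn nhn nhn nhh jn, which concatenate to the answer.

nhhjnjnnhnjnjnnhnjnjnnhnnhnnhhjn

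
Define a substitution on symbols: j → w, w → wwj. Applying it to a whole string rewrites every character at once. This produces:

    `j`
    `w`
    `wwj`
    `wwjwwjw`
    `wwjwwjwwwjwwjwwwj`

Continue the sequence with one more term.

wwjwwjwwwjwwjwwwjwwjwwjwwwjwwjwwwjwwjwwjw

Applying the rule to each of the 17 symbols of wwjwwjwwwjwwjwwwj gives the pieces wwj wwj w wwj wwj w wwj wwj wwj w wwj wwj w wwj wwj wwj w, which concatenate to the answer.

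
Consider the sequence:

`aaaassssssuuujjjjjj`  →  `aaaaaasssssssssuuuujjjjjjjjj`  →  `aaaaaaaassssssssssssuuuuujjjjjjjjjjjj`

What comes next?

Reading off run lengths: a runs 4, 6, 8; s runs 6, 9, 12; u runs 3, 4, 5; j runs 6, 9, 12 — each is linear in n, where the shown terms are n = 2, 3, 4.
At n = 5 the blocks have lengths 10, 15, 6, 15.

aaaaaaaaaasssssssssssssssuuuuuujjjjjjjjjjjjjjj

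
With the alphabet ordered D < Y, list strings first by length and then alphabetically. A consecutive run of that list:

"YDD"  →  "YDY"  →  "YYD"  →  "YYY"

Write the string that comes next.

After YYY the length-3 strings are exhausted; the first length-4 string is 4 copies of D.

DDDD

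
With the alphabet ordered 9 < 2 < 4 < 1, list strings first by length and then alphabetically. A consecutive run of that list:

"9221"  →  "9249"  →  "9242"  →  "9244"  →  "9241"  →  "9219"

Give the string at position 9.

Advancing 3 positions from 9219 through 9219 → 9212 → 9214 reaches term 9.

9211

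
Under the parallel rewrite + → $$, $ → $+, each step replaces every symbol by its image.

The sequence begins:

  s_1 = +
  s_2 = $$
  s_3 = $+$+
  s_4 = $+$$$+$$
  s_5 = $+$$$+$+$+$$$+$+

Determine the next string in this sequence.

Replace each of the 16 characters of $+$$$+$+$+$$$+$+ in place — $+ $$ $+ $+ $+ $$ $+ $$ $+ $$ $+ $+ $+ $$ $+ $$ — and concatenate.

$+$$$+$+$+$$$+$$$+$$$+$+$+$$$+$$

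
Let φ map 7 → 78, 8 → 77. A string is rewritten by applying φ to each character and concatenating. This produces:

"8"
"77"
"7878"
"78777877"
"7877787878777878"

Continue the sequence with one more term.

Replace each of the 16 characters of 7877787878777878 in place — 78 77 78 78 78 77 78 77 78 77 78 78 78 77 78 77 — and concatenate.

78777878787778777877787878777877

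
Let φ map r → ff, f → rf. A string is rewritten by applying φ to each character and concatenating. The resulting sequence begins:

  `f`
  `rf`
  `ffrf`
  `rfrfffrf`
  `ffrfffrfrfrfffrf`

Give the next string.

rfrfffrfrfrfffrfffrfffrfrfrfffrf

Replace each of the 16 characters of ffrfffrfrfrfffrf in place — rf rf ff rf rf rf ff rf ff rf ff rf rf rf ff rf — and concatenate.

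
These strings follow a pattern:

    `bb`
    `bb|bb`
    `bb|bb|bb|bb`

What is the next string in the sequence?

Each string is two copies of the previous one joined by '|'.
One more doubling of bb|bb|bb|bb gives the answer.

bb|bb|bb|bb|bb|bb|bb|bb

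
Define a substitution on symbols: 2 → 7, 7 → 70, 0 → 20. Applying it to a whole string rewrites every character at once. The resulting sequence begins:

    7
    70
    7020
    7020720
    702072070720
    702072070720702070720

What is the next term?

φ(702072070720702070720) expands symbol-by-symbol to 70 20 7 20 70 7 20 70 20 70 7 20 70 20 7 20 70 20 70 7 20; joining the 21 pieces gives the next term.

7020720707207020707207020720702070720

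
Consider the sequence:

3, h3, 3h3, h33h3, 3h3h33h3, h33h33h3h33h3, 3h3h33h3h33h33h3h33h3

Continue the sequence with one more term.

Each term (from the third on) is the two preceding terms concatenated in order: term 3 = 3·h3 = 3h3.
The next term joins h33h33h3h33h3 and 3h3h33h3h33h33h3h33h3.

h33h33h3h33h33h3h33h3h33h33h3h33h3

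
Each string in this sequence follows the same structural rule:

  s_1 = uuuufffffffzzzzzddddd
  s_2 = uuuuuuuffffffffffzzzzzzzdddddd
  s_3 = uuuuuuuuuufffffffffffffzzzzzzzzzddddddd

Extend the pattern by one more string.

Each string has the form u^{3n-2} f^{3n+1} z^{2n+1} d^{n+3}, where the shown terms are n = 2, 3, 4.
At n = 5 the blocks have lengths 13, 16, 11, 8.

uuuuuuuuuuuuuffffffffffffffffzzzzzzzzzzzdddddddd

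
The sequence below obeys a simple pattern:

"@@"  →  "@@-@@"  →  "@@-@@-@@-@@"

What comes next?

@@-@@-@@-@@-@@-@@-@@-@@

Each string is two copies of the previous one joined by '-'.
One more doubling of @@-@@-@@-@@ gives the answer.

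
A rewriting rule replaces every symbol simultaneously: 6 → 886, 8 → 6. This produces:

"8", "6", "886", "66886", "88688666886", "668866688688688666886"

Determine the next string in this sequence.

Replace each of the 21 characters of 668866688688688666886 in place — 886 886 6 6 886 886 886 6 6 886 6 6 886 6 6 886 886 886 6 6 886 — and concatenate.

8868866688688688666886668866688688688666886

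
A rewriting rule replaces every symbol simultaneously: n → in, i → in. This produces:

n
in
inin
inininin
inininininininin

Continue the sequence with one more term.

Replace each of the 16 characters of inininininininin in place — in in in in in in in in in in in in in in in in — and concatenate.

inininininininininininininininin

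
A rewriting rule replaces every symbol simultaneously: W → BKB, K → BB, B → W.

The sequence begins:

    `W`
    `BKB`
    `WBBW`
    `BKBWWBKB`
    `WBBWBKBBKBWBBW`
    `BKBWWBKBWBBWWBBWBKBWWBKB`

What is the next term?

WBBWBKBBKBWBBWBKBWWBKBBKBWWBKBWBBWBKBBKBWBBW

φ(BKBWWBKBWBBWWBBWBKBWWBKB) expands symbol-by-symbol to W BB W BKB BKB W BB W BKB W W BKB BKB W W BKB W BB W BKB BKB W BB W; joining the 24 pieces gives the next term.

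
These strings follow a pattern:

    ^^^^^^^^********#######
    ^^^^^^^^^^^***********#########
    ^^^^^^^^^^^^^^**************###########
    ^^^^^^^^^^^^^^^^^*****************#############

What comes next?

^^^^^^^^^^^^^^^^^^^^********************###############

The n-th term is 3n+2 ^'s then 3n+2 *'s then 2n+3 #'s, where the shown terms are n = 2, 3, 4, 5.
For the next term, n = 6, so the run lengths are 20, 20, 15.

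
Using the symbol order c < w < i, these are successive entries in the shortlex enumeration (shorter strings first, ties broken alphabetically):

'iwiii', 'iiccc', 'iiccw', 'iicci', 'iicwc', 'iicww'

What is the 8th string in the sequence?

iicic

Stepping forward 2 times from iicww: iicww → iicwi, then the target.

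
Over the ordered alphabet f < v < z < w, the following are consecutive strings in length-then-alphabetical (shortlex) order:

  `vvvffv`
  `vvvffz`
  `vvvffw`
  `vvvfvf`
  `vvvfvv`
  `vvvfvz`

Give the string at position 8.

Continuing the enumeration 2 steps past vvvfvz: vvvfvz → vvvfvw → (answer).

vvvfzf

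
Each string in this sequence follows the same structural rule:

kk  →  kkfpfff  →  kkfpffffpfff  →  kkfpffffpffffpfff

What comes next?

Each term is the previous one with fpfff appended.
One more step from kkfpffffpffffpfff gives the answer.

kkfpffffpffffpffffpfff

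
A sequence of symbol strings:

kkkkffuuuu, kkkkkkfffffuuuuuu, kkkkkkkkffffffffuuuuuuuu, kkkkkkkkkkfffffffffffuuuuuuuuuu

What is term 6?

kkkkkkkkkkkkkkfffffffffffffffffuuuuuuuuuuuuuu

The n-th term is 2n+2 k's then 3n-1 f's then 2n+2 u's (n = 1, 2, …).
Setting n = 6 gives 14, 17, 14 characters in each block.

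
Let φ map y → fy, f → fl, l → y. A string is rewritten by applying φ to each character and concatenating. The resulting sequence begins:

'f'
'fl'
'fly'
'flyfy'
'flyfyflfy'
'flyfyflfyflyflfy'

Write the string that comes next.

flyfyflfyflyflfyflyfyflyflfy

Applying the rule to each of the 16 symbols of flyfyflfyflyflfy gives the pieces fl y fy fl fy fl y fl fy fl y fy fl y fl fy, which concatenate to the answer.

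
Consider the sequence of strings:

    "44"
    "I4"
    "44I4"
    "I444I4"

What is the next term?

Each term (from the third on) is the two preceding terms concatenated in order: term 3 = 44·I4 = 44I4.
Continuing: 44I4 · I444I4 gives term 5.

44I4I444I4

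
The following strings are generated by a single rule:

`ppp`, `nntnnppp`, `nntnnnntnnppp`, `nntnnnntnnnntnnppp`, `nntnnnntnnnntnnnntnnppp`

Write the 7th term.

Each term is the previous one with nntnn prepended.
From nntnnnntnnnntnnnntnnppp, 2 further steps: nntnnnntnnnntnnnntnnppp → nntnnnntnnnntnnnntnnnntnnppp → (answer).

nntnnnntnnnntnnnntnnnntnnnntnnppp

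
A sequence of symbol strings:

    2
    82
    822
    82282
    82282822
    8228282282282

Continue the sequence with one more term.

822828228228282282822

This is a Fibonacci-style word recurrence s(k) = s(k−1)·s(k−2): e.g. 82·2 = 822.
So term 7 is 8228282282282·82282822.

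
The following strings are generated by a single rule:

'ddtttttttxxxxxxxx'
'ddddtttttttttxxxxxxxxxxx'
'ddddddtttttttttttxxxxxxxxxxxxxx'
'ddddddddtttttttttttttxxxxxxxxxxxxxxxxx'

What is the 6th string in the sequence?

ddddddddddddtttttttttttttttttxxxxxxxxxxxxxxxxxxxxxxx

Each string has the form d^{2n-2} t^{2n+3} x^{3n+2}, where the shown terms are n = 2, 3, 4, 5.
For term 6, n = 7, so the run lengths are 12, 17, 23.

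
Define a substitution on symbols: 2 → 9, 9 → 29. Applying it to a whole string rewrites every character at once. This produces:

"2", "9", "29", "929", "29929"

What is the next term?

Expanding 29929: 2→9, 9→29, 9→29, 2→9, 9→29. Concatenated: 9 29 29 9 29.

92929929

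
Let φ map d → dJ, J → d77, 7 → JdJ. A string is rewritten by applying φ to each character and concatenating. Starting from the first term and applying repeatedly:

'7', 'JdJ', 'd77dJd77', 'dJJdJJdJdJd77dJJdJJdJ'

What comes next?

dJd77d77dJd77d77dJd77dJd77dJJdJJdJdJd77d77dJd77d77dJd77

φ(dJJdJJdJdJd77dJJdJJdJ) expands symbol-by-symbol to dJ d77 d77 dJ d77 d77 dJ d77 dJ d77 dJ JdJ JdJ dJ d77 d77 dJ d77 d77 dJ d77; joining the 21 pieces gives the next term.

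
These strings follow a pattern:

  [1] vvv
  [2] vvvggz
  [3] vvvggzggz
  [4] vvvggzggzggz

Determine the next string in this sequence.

vvvggzggzggzggz

Every step adds ggz to the end: s(k+1) = s(k)·ggz.
One more step from vvvggzggzggz gives the answer.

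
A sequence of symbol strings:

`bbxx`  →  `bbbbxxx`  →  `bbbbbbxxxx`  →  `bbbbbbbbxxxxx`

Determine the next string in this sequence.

Term n consists of 2n b's, followed by n+1 x's (n = 1, 2, …).
At n = 5 the blocks have lengths 10, 6.

bbbbbbbbbbxxxxxx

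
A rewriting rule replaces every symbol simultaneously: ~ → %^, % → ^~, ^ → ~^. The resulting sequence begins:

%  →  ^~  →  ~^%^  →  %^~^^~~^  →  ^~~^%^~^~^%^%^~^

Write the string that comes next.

Applying the rule to each of the 16 symbols of ^~~^%^~^~^%^%^~^ gives the pieces ~^ %^ %^ ~^ ^~ ~^ %^ ~^ %^ ~^ ^~ ~^ ^~ ~^ %^ ~^, which concatenate to the answer.

~^%^%^~^^~~^%^~^%^~^^~~^^~~^%^~^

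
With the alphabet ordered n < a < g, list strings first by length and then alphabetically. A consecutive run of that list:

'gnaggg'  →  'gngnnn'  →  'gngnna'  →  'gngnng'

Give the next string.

Find the rightmost character of gngnng below g, bump it to the next letter, and reset everything to its right to n.

gngnan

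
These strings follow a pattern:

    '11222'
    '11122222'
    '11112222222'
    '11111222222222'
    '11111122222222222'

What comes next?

Reading off run lengths: 1 runs 2, 3, 4, 5, 6; 2 runs 3, 5, 7, 9, 11 — each is linear in n (n = 1, 2, …).
For the next term, n = 6, so the run lengths are 7, 13.

11111112222222222222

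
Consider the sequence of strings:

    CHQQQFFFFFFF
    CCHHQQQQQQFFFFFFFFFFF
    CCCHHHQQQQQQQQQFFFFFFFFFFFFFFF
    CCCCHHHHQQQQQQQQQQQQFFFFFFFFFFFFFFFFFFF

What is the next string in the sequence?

CCCCCHHHHHQQQQQQQQQQQQQQQFFFFFFFFFFFFFFFFFFFFFFF

The n-th term is n C's then n H's then 3n Q's then 4n+3 F's (n = 1, 2, …).
At n = 5 the blocks have lengths 5, 5, 15, 23.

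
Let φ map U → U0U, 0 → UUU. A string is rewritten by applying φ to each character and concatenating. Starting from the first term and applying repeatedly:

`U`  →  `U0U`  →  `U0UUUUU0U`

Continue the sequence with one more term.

Rewriting each symbol of U0UUUUU0U: U→U0U, 0→UUU, U→U0U, U→U0U, U→U0U, U→U0U, U→U0U, 0→UUU, U→U0U, which concatenates to U0U UUU U0U U0U U0U U0U U0U UUU U0U.

U0UUUUU0UU0UU0UU0UU0UUUUU0U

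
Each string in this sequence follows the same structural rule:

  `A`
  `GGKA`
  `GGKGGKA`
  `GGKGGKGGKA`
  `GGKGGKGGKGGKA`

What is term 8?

The strings grow by a fixed prefix GGK each time.
From GGKGGKGGKGGKA, 3 further steps: GGKGGKGGKGGKA → GGKGGKGGKGGKGGKA → GGKGGKGGKGGKGGKGGKA → (answer).

GGKGGKGGKGGKGGKGGKGGKA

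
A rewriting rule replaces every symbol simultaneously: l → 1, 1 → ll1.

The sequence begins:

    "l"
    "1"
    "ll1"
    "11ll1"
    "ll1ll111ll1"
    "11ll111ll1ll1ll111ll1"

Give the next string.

Rewriting the 21 symbols of 11ll111ll1ll1ll111ll1 one by one yields ll1 ll1 1 1 ll1 ll1 ll1 1 1 ll1 1 1 ll1 1 1 ll1 ll1 ll1 1 1 ll1; concatenated:

ll1ll111ll1ll1ll111ll111ll111ll1ll1ll111ll1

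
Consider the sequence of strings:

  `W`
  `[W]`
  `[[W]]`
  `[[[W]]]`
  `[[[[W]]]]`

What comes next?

Each term wraps the previous one in [ on the left and ] on the right.
So the next term is [·[[[[W]]]]·].

[[[[[W]]]]]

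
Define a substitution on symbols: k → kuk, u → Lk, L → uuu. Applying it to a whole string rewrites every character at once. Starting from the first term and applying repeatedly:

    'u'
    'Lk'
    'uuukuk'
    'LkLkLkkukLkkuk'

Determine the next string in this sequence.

uuukukuuukukuuukukkukLkkukuuukukkukLkkuk

Applying the rule to each of the 14 symbols of LkLkLkkukLkkuk gives the pieces uuu kuk uuu kuk uuu kuk kuk Lk kuk uuu kuk kuk Lk kuk, which concatenate to the answer.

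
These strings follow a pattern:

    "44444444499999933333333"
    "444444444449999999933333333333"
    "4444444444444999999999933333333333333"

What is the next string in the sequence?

44444444444444499999999999933333333333333333

Term n consists of 2n+3 4's, followed by 2n 9's, followed by 3n-1 3's, where the shown terms are n = 3, 4, 5.
Setting n = 6 gives 15, 12, 17 characters in each block.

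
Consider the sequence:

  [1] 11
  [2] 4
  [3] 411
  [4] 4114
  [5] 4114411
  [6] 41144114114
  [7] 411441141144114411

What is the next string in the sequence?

From term 3 onward, concatenate the last term with the second-to-last: 4·11 = 411, 411·4 = 4114, …
The next term joins 411441141144114411 and 41144114114.

41144114114411441141144114114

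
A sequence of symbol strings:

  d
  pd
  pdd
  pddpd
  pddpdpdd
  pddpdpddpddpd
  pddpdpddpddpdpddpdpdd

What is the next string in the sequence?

This is a Fibonacci-style word recurrence s(k) = s(k−1)·s(k−2): e.g. pd·d = pdd.
The next term joins pddpdpddpddpdpddpdpdd and pddpdpddpddpd.

pddpdpddpddpdpddpdpddpddpdpddpddpd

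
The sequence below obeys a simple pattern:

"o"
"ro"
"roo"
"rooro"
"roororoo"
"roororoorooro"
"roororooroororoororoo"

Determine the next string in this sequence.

roororooroororoororooroororoorooro

From term 3 onward, concatenate the last term with the second-to-last: ro·o = roo, roo·ro = rooro, …
So term 8 is roororooroororoororoo·roororoorooro.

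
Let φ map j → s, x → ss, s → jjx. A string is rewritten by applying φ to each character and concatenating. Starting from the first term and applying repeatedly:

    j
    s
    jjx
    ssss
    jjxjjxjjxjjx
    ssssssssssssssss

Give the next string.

jjxjjxjjxjjxjjxjjxjjxjjxjjxjjxjjxjjxjjxjjxjjxjjx

φ(ssssssssssssssss) expands symbol-by-symbol to jjx jjx jjx jjx jjx jjx jjx jjx jjx jjx jjx jjx jjx jjx jjx jjx; joining the 16 pieces gives the next term.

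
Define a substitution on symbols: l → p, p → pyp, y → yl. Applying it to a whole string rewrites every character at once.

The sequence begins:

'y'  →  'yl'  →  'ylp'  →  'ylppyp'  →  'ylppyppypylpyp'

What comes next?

Rewriting the 14 symbols of ylppyppypylpyp one by one yields yl p pyp pyp yl pyp pyp yl pyp yl p pyp yl pyp; concatenated:

ylppyppypylpyppypylpypylppypylpyp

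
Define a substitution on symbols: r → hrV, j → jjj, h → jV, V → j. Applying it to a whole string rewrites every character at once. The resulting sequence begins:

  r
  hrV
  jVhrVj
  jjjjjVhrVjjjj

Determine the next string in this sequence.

jjjjjjjjjjjjjjjjjVhrVjjjjjjjjjjjjj

Applying the rule to each of the 13 symbols of jjjjjVhrVjjjj gives the pieces jjj jjj jjj jjj jjj j jV hrV j jjj jjj jjj jjj, which concatenate to the answer.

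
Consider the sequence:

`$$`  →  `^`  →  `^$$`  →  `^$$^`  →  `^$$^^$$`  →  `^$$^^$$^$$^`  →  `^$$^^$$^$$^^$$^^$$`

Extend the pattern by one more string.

This is a Fibonacci-style word recurrence s(k) = s(k−1)·s(k−2): e.g. ^·$$ = ^$$.
So term 8 is ^$$^^$$^$$^^$$^^$$·^$$^^$$^$$^.

^$$^^$$^$$^^$$^^$$^$$^^$$^$$^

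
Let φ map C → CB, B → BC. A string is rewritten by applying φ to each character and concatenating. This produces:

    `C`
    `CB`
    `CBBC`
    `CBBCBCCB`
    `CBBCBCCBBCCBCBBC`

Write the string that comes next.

Applying the rule to each of the 16 symbols of CBBCBCCBBCCBCBBC gives the pieces CB BC BC CB BC CB CB BC BC CB CB BC CB BC BC CB, which concatenate to the answer.

CBBCBCCBBCCBCBBCBCCBCBBCCBBCBCCB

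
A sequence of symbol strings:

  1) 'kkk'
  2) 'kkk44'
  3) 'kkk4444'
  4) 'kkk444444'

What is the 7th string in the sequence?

Each term is the previous one with 44 appended.
From kkk444444, 3 further steps: kkk444444 → kkk44444444 → kkk4444444444 → (answer).

kkk444444444444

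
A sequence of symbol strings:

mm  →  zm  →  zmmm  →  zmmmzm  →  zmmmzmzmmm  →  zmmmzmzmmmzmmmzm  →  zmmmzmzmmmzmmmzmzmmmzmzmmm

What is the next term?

From term 3 onward, concatenate the last term with the second-to-last: zm·mm = zmmm, zmmm·zm = zmmmzm, …
Continuing: zmmmzmzmmmzmmmzmzmmmzmzmmm · zmmmzmzmmmzmmmzm gives term 8.

zmmmzmzmmmzmmmzmzmmmzmzmmmzmmmzmzmmmzmmmzm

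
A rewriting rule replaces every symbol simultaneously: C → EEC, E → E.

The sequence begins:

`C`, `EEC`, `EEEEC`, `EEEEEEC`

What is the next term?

Rewriting each symbol of EEEEEEC: E→E, E→E, E→E, E→E, E→E, E→E, C→EEC, which concatenates to E E E E E E EEC.

EEEEEEEEC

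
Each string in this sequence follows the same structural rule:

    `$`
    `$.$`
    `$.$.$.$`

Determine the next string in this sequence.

$.$.$.$.$.$.$.$

s(k+1) = s(k)·.·s(k) — each term doubles the last with '.' between the halves.
So the next term is two copies of $.$.$.$ with '.' between the halves.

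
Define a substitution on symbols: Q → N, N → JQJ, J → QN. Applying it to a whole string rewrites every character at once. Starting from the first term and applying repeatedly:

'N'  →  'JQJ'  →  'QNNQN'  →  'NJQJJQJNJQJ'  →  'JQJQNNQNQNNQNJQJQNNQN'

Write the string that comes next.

Applying the rule to each of the 21 symbols of JQJQNNQNQNNQNJQJQNNQN gives the pieces QN N QN N JQJ JQJ N JQJ N JQJ JQJ N JQJ QN N QN N JQJ JQJ N JQJ, which concatenate to the answer.

QNNQNNJQJJQJNJQJNJQJJQJNJQJQNNQNNJQJJQJNJQJ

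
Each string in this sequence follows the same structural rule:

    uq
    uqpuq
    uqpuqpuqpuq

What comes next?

s(k+1) = s(k)·p·s(k) — each term doubles the last with 'p' between the halves.
Doubling uqpuqpuqpuq with 'p' between the halves:

uqpuqpuqpuqpuqpuqpuqpuq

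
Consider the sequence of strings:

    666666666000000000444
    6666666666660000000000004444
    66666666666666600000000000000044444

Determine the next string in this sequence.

666666666666666666000000000000000000444444

Reading off run lengths: 6 runs 9, 12, 15; 0 runs 9, 12, 15; 4 runs 3, 4, 5 — each is linear in n, where the shown terms are n = 3, 4, 5.
At n = 6 the blocks have lengths 18, 18, 6.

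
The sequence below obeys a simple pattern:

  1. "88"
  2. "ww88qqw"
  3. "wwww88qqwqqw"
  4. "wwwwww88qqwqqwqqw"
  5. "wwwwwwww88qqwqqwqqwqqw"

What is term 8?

wwwwwwwwwwwwww88qqwqqwqqwqqwqqwqqwqqw

Every step adds ww to the front and qqw to the end of the previous string.
From wwwwwwww88qqwqqwqqwqqw, 3 further steps: wwwwwwww88qqwqqwqqwqqw → wwwwwwwwww88qqwqqwqqwqqwqqw → wwwwwwwwwwww88qqwqqwqqwqqwqqwqqw → (answer).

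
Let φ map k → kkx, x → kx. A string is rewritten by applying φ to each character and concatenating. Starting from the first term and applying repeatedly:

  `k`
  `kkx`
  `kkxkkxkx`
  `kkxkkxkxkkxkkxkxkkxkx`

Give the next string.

Rewriting the 21 symbols of kkxkkxkxkkxkkxkxkkxkx one by one yields kkx kkx kx kkx kkx kx kkx kx kkx kkx kx kkx kkx kx kkx kx kkx kkx kx kkx kx; concatenated:

kkxkkxkxkkxkkxkxkkxkxkkxkkxkxkkxkkxkxkkxkxkkxkkxkxkkxkx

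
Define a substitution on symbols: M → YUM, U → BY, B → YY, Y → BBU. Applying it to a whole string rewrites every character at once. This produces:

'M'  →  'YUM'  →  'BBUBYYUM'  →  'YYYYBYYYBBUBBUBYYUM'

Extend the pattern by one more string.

Rewriting the 19 symbols of YYYYBYYYBBUBBUBYYUM one by one yields BBU BBU BBU BBU YY BBU BBU BBU YY YY BY YY YY BY YY BBU BBU BY YUM; concatenated:

BBUBBUBBUBBUYYBBUBBUBBUYYYYBYYYYYBYYYBBUBBUBYYUM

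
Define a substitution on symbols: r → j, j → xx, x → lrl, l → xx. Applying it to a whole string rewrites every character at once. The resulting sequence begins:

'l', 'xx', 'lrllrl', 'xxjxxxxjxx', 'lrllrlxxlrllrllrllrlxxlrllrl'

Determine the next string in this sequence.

Rewriting the 28 symbols of lrllrlxxlrllrllrllrlxxlrllrl one by one yields xx j xx xx j xx lrl lrl xx j xx xx j xx xx j xx xx j xx lrl lrl xx j xx xx j xx; concatenated:

xxjxxxxjxxlrllrlxxjxxxxjxxxxjxxxxjxxlrllrlxxjxxxxjxx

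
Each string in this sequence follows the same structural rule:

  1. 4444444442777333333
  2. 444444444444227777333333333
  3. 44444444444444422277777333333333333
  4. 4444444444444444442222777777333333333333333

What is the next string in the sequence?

The n-th term is 3n+3 4's then n-1 2's then n+1 7's then 3n 3's, where the shown terms are n = 2, 3, 4, 5.
Setting n = 6 gives 21, 5, 7, 18 characters in each block.

444444444444444444444222227777777333333333333333333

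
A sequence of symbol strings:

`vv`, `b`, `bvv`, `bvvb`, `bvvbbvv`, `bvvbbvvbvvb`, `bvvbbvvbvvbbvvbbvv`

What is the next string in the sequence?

This is a Fibonacci-style word recurrence s(k) = s(k−1)·s(k−2): e.g. b·vv = bvv.
The next term joins bvvbbvvbvvbbvvbbvv and bvvbbvvbvvb.

bvvbbvvbvvbbvvbbvvbvvbbvvbvvb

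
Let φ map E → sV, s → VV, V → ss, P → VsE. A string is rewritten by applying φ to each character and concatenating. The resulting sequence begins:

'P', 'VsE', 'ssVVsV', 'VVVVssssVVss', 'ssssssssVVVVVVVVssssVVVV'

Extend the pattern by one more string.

Rewriting the 24 symbols of ssssssssVVVVVVVVssssVVVV one by one yields VV VV VV VV VV VV VV VV ss ss ss ss ss ss ss ss VV VV VV VV ss ss ss ss; concatenated:

VVVVVVVVVVVVVVVVssssssssssssssssVVVVVVVVssssssss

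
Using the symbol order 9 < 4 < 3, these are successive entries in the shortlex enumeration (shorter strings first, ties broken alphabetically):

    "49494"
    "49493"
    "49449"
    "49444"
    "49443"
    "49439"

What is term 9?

Continuing the enumeration 3 steps past 49439: 49439 → 49434 → 49433 → (answer).

49399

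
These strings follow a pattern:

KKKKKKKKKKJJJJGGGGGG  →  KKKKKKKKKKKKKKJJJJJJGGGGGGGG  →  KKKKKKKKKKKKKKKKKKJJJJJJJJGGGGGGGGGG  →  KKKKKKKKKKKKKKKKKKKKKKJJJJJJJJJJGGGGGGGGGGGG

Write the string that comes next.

KKKKKKKKKKKKKKKKKKKKKKKKKKJJJJJJJJJJJJGGGGGGGGGGGGGG

The n-th term is 4n-2 K's then 2n-2 J's then 2n G's, where the shown terms are n = 3, 4, 5, 6.
Setting n = 7 gives 26, 12, 14 characters in each block.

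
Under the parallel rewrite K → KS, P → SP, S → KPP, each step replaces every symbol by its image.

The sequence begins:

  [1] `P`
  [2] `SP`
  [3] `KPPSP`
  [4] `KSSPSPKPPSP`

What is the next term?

KSKPPKPPSPKPPSPKSSPSPKPPSP

Rewriting each symbol of KSSPSPKPPSP: K→KS, S→KPP, S→KPP, P→SP, S→KPP, P→SP, K→KS, P→SP, P→SP, S→KPP, P→SP, which concatenates to KS KPP KPP SP KPP SP KS SP SP KPP SP.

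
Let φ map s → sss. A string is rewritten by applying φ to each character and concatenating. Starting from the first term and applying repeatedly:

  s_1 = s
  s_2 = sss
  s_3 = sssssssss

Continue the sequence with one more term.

sssssssssssssssssssssssssss

Apply φ to sssssssss symbol by symbol: s→sss, s→sss, s→sss, s→sss, s→sss, s→sss, s→sss, s→sss, s→sss; joined: sss sss sss sss sss sss sss sss sss.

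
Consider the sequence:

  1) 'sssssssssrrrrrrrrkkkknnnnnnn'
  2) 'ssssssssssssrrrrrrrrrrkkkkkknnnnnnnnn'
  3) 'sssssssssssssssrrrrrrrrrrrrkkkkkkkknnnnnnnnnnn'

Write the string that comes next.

Reading off run lengths: s runs 9, 12, 15; r runs 8, 10, 12; k runs 4, 6, 8; n runs 7, 9, 11 — each is linear in n, where the shown terms are n = 3, 4, 5.
Setting n = 6 gives 18, 14, 10, 13 characters in each block.

ssssssssssssssssssrrrrrrrrrrrrrrkkkkkkkkkknnnnnnnnnnnnn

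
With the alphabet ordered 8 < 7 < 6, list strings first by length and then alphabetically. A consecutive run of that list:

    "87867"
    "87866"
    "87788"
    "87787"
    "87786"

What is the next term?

87778

The successor of 87786 increments the rightmost position that isn't already 6 and resets every position after it to 8.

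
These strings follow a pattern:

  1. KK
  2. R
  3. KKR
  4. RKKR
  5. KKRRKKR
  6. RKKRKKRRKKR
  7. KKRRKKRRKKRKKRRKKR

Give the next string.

From term 3 onward, concatenate the second-to-last term with the last: KK·R = KKR, R·KKR = RKKR, …
The next term joins RKKRKKRRKKR and KKRRKKRRKKRKKRRKKR.

RKKRKKRRKKRKKRRKKRRKKRKKRRKKR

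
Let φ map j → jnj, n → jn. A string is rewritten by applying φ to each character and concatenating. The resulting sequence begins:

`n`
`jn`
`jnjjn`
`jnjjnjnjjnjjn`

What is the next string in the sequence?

Applying the rule to each of the 13 symbols of jnjjnjnjjnjjn gives the pieces jnj jn jnj jnj jn jnj jn jnj jnj jn jnj jnj jn, which concatenate to the answer.

jnjjnjnjjnjjnjnjjnjnjjnjjnjnjjnjjn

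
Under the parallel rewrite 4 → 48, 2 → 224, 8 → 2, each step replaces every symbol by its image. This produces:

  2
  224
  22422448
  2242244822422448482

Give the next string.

22422448224224484822242244822422448482482224

Replace each of the 19 characters of 2242244822422448482 in place — 224 224 48 224 224 48 48 2 224 224 48 224 224 48 48 2 48 2 224 — and concatenate.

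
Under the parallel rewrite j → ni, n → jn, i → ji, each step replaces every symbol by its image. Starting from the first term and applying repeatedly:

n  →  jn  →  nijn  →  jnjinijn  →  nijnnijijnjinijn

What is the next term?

φ(nijnnijijnjinijn) expands symbol-by-symbol to jn ji ni jn jn ji ni ji ni jn ni ji jn ji ni jn; joining the 16 pieces gives the next term.

jnjinijnjnjinijinijnnijijnjinijn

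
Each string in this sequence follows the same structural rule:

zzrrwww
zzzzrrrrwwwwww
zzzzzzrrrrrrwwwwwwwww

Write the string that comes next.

zzzzzzzzrrrrrrrrwwwwwwwwwwww

Reading off run lengths: z runs 2, 4, 6; r runs 2, 4, 6; w runs 3, 6, 9 — each is linear in n (n = 1, 2, …).
Setting n = 4 gives 8, 8, 12 characters in each block.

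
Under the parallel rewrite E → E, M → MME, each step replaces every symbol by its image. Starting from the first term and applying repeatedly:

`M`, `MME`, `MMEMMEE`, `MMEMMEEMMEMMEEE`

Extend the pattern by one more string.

MMEMMEEMMEMMEEEMMEMMEEMMEMMEEEE

Applying the rule to each of the 15 symbols of MMEMMEEMMEMMEEE gives the pieces MME MME E MME MME E E MME MME E MME MME E E E, which concatenate to the answer.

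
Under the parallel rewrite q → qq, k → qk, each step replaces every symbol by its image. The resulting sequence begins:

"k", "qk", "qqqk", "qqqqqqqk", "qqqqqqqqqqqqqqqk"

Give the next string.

Rewriting the 16 symbols of qqqqqqqqqqqqqqqk one by one yields qq qq qq qq qq qq qq qq qq qq qq qq qq qq qq qk; concatenated:

qqqqqqqqqqqqqqqqqqqqqqqqqqqqqqqk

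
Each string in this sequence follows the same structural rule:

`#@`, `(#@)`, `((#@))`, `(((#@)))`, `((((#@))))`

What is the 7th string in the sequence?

((((((#@))))))

Every step adds ( to the front and ) to the end of the previous string.
From ((((#@)))), 2 further steps: ((((#@)))) → (((((#@))))) → (answer).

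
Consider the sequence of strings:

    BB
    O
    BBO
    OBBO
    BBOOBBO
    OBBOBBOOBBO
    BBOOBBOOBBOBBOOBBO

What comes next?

Each term (from the third on) is the two preceding terms concatenated in order: term 3 = BB·O = BBO.
The next term joins OBBOBBOOBBO and BBOOBBOOBBOBBOOBBO.

OBBOBBOOBBOBBOOBBOOBBOBBOOBBO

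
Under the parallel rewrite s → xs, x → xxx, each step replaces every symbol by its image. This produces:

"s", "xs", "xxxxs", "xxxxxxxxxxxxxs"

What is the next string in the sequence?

xxxxxxxxxxxxxxxxxxxxxxxxxxxxxxxxxxxxxxxxs

Replace each of the 14 characters of xxxxxxxxxxxxxs in place — xxx xxx xxx xxx xxx xxx xxx xxx xxx xxx xxx xxx xxx xs — and concatenate.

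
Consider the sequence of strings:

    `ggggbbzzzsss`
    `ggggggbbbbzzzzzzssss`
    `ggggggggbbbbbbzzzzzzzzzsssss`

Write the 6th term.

ggggggggggggggbbbbbbbbbbbbzzzzzzzzzzzzzzzzzzssssssss

Each string has the form g^{2n+2} b^{2n} z^{3n} s^{n+2} (n = 1, 2, …).
For term 6, n = 6, so the run lengths are 14, 12, 18, 8.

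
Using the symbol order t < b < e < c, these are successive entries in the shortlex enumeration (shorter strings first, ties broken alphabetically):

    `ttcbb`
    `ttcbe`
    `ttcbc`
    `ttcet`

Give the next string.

ttceb

Find the rightmost character of ttcet below c, bump it to the next letter, and reset everything to its right to t.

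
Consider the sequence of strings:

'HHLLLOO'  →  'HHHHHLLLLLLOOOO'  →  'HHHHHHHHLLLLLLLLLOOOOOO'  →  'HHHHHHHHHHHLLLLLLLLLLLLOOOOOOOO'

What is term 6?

Each string has the form H^{3n-1} L^{3n} O^{2n} (n = 1, 2, …).
For term 6, n = 6, so the run lengths are 17, 18, 12.

HHHHHHHHHHHHHHHHHLLLLLLLLLLLLLLLLLLOOOOOOOOOOOO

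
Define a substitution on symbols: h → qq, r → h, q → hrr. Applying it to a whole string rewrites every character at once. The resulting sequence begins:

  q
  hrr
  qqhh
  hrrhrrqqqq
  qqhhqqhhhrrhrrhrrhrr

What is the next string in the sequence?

Rewriting the 20 symbols of qqhhqqhhhrrhrrhrrhrr one by one yields hrr hrr qq qq hrr hrr qq qq qq h h qq h h qq h h qq h h; concatenated:

hrrhrrqqqqhrrhrrqqqqqqhhqqhhqqhhqqhh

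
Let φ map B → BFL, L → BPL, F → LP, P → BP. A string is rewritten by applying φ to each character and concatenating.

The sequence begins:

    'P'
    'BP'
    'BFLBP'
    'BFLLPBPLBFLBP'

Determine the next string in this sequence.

Applying the rule to each of the 13 symbols of BFLLPBPLBFLBP gives the pieces BFL LP BPL BPL BP BFL BP BPL BFL LP BPL BFL BP, which concatenate to the answer.

BFLLPBPLBPLBPBFLBPBPLBFLLPBPLBFLBP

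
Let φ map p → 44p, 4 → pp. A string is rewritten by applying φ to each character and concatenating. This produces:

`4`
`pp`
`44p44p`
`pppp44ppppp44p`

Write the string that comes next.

44p44p44p44ppppp44p44p44p44p44ppppp44p

Applying the rule to each of the 14 symbols of pppp44ppppp44p gives the pieces 44p 44p 44p 44p pp pp 44p 44p 44p 44p 44p pp pp 44p, which concatenate to the answer.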